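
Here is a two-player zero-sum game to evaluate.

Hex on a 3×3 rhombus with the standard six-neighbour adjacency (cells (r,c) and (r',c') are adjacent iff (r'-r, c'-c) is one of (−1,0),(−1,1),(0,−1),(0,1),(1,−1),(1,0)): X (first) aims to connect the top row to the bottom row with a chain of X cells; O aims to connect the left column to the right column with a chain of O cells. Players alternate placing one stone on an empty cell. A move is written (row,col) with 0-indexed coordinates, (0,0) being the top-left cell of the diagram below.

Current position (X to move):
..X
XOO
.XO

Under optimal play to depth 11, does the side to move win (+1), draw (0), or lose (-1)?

[..X/XOO/.XO] X move#1: (0,0):-1/X.X/XOO/.XO, (0,1):-1/.XX/XOO/.XO, (2,0):+1/..X/XOO/XXO*
[..X/XOO/XXO] O move#2: (0,0):-1/O.X/XOO/XXO*, (0,1):-1/.OX/XOO/XXO
[O.X/XOO/XXO] X move#3: (0,1):+1/OXX/XOO/XXO*
[OXX/XOO/XXO] end (terminal -1, O#4); searched ..X/XOO/.XO to 11

value(..X/XOO/.XO, X) = +1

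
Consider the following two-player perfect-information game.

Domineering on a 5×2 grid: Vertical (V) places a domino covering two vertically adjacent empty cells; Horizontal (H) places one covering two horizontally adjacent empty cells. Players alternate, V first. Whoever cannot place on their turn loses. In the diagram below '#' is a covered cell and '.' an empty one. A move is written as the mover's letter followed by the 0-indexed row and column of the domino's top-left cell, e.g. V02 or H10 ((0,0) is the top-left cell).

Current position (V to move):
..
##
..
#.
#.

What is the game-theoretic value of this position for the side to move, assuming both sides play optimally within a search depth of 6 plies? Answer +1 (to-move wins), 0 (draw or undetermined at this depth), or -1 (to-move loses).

value(../##/../#./#., V) = -1

p1 V@[../##/../#./#.]: V21[../##/.#/##/#.]-1* V31[../##/../##/##]-1
p2 H@[../##/.#/##/#.]: H00[##/##/.#/##/#.]+1*
p3 V@[##/##/.#/##/#.] terminal -1; root [../##/../#./#.] d6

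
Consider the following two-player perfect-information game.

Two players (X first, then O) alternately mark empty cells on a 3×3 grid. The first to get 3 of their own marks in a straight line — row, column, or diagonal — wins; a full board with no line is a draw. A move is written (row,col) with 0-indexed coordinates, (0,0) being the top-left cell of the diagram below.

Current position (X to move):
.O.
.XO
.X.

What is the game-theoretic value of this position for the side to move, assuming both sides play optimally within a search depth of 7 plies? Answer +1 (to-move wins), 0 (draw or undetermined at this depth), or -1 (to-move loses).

ply 1, X at .O./.XO/.X. | (0,0)=+0→XO./.XO/.X.; (0,2)=+0→.OX/.XO/.X.; (1,0)=-1→.O./XXO/.X.; (2,0)=+1→.O./.XO/XX.*; (2,2)=+1→.O./.XO/.XX
ply 2, O at .O./.XO/XX. | (0,0)=-1→OO./.XO/XX.*; (0,2)=-1→.OO/.XO/XX.; (1,0)=-1→.O./OXO/XX.; (2,2)=-1→.O./.XO/XXO
ply 3, X at OO./.XO/XX. | (0,2)=+1→OOX/.XO/XX.*; (1,0)=-1→OO./XXO/XX.; (2,2)=+1→OO./.XO/XXX
ply 4: OOX/.XO/XX. is terminal -1 (O); from .O./.XO/.X. depth 7

value(.O./.XO/.X., X) = +1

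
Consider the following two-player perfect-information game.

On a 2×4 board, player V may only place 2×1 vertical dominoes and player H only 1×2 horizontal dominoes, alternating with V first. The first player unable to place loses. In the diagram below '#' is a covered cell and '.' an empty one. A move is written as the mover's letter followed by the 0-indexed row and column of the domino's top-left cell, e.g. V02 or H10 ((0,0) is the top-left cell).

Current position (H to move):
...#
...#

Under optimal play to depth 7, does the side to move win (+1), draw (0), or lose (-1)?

ply 1, H at ...#/...# | H00=+1→##.#/...#*; H01=+1→.###/...#; H10=+1→...#/##.#; H11=+1→...#/.###
ply 2, V at ##.#/...# | V02=-1→####/..##*
ply 3, H at ####/..## | H10=+1→####/####*
ply 4: ####/#### is terminal -1 (V); from ...#/...# depth 7

value(...#/...#, H) = +1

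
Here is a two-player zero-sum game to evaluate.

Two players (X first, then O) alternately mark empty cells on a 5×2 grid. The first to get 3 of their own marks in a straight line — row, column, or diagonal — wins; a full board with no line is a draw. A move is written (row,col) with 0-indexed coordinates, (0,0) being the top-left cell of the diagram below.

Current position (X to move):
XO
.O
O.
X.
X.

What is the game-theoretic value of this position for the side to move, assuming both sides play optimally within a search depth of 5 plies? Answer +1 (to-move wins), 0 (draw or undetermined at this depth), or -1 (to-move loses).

value(XO/.O/O./X./X., X) = 0

p1 X@[XO/.O/O./X./X.]: (1,0)[XO/XO/O./X./X.]-1 (2,1)[XO/.O/OX/X./X.]+0* (3,1)[XO/.O/O./XX/X.]-1 (4,1)[XO/.O/O./X./XX]-1
p2 O@[XO/.O/OX/X./X.]: (1,0)[XO/OO/OX/X./X.]+0* (3,1)[XO/.O/OX/XO/X.]+0 (4,1)[XO/.O/OX/X./XO]+0
p3 X@[XO/OO/OX/X./X.]: (3,1)[XO/OO/OX/XX/X.]+0* (4,1)[XO/OO/OX/X./XX]+0
p4 O@[XO/OO/OX/XX/X.]: (4,1)[XO/OO/OX/XX/XO]+0*
p5 X@[XO/OO/OX/XX/XO] terminal +0; root [XO/.O/O./X./X.] d5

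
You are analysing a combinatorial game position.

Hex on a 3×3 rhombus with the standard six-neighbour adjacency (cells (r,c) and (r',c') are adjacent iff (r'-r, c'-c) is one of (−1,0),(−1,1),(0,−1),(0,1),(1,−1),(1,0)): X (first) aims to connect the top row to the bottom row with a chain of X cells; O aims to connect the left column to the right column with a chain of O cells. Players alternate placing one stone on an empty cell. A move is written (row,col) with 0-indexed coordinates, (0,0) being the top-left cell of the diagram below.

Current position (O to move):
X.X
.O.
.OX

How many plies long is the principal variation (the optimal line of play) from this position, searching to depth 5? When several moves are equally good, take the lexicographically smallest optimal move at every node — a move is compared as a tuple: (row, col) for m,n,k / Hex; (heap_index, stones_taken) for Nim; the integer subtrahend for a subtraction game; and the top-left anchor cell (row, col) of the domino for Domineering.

PV length from [X.X/.O./.OX]: 3 plies

[X.X/.O./.OX] O move#1: (0,1):-1/XOX/.O./.OX, (1,0):-1/X.X/OO./.OX, (1,2):+1/X.X/.OO/.OX*, (2,0):-1/X.X/.O./OOX
[X.X/.OO/.OX] X move#2: (0,1):-1/XXX/.OO/.OX*, (1,0):-1/X.X/XOO/.OX, (2,0):-1/X.X/.OO/XOX
[XXX/.OO/.OX] O move#3: (1,0):+1/XXX/OOO/.OX*, (2,0):+1/XXX/.OO/OOX
[XXX/OOO/.OX] end (terminal -1, X#4); searched X.X/.O./.OX to 5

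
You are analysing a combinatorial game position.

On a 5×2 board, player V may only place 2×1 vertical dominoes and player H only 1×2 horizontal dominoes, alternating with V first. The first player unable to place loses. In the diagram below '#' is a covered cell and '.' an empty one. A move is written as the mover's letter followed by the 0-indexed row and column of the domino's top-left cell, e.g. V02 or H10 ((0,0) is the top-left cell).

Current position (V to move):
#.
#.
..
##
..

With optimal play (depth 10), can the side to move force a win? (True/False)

p1 V@[#./#./../##/..]: V01[##/##/../##/..]-1* V11[#./##/.#/##/..]-1
p2 H@[##/##/../##/..]: H20[##/##/##/##/..]+1* H40[##/##/../##/##]+1
p3 V@[##/##/##/##/..] terminal -1; root [#./#./../##/..] d10

V winning at [#./#./../##/..]: False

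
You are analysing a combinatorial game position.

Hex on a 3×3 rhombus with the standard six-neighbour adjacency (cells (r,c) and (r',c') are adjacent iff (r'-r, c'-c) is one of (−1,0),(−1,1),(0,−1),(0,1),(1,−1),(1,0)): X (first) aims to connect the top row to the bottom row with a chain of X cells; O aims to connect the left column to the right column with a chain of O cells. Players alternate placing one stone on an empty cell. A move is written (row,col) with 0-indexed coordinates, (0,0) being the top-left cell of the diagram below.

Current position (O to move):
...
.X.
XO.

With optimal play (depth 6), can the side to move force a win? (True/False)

[.../.X./XO.] O move#1: (0,0):-1/O../.X./XO.*, (0,1):-1/.O./.X./XO., (0,2):-1/..O/.X./XO., (1,0):-1/.../OX./XO., (1,2):-1/.../.XO/XO., (2,2):-1/.../.X./XOO
[O../.X./XO.] X move#2: (0,1):+1/OX./.X./XO.*, (0,2):+1/O.X/.X./XO., (1,0):+1/O../XX./XO., (1,2):+1/O../.XX/XO., (2,2):+1/O../.X./XOX
[OX./.X./XO.] end (terminal -1, O#3); searched .../.X./XO. to 6

O winning at [.../.X./XO.]: False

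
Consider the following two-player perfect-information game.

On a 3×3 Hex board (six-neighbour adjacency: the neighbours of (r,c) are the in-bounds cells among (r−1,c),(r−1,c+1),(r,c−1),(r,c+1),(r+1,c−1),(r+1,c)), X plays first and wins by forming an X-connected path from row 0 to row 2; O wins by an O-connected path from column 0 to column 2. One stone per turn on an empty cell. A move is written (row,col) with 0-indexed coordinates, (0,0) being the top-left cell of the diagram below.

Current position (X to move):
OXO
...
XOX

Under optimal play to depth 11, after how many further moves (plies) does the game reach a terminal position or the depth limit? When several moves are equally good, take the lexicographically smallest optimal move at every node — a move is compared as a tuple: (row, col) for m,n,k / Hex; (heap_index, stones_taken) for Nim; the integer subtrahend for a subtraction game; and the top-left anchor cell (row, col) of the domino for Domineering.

PV length from [OXO/.../XOX]: 1 ply

ply 1, X at OXO/.../XOX | (1,0)=+1→OXO/X../XOX*; (1,1)=+1→OXO/.X./XOX; (1,2)=+1→OXO/..X/XOX
ply 2: OXO/X../XOX is terminal -1 (O); from OXO/.../XOX depth 11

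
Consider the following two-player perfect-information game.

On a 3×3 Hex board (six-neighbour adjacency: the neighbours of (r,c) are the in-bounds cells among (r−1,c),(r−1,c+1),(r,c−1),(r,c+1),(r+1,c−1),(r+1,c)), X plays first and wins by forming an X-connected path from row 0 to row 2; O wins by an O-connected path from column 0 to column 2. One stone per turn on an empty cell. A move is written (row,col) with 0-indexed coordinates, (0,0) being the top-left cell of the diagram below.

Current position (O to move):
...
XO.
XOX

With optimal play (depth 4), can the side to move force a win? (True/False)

O winning at [.../XO./XOX]: False

[.../XO./XOX] O move#1: (0,0):-1/O../XO./XOX*, (0,1):-1/.O./XO./XOX, (0,2):-1/..O/XO./XOX, (1,2):-1/.../XOO/XOX
[O../XO./XOX] X move#2: (0,1):+1/OX./XO./XOX*, (0,2):+1/O.X/XO./XOX, (1,2):+1/O../XOX/XOX
[OX./XO./XOX] end (terminal -1, O#3); searched .../XO./XOX to 4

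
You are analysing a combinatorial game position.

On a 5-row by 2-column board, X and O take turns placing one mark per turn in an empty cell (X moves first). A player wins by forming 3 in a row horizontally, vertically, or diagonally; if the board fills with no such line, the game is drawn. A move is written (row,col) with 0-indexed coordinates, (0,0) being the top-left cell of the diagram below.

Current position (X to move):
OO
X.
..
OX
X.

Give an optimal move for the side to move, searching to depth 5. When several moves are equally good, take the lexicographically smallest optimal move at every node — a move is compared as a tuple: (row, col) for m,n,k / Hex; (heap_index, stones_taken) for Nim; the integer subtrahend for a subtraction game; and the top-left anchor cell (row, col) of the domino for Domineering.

[OO/X./../OX/X.] X move#1: (1,1):+0/OO/XX/../OX/X., (2,0):+0/OO/X./X./OX/X., (2,1):+1/OO/X./.X/OX/X.*, (4,1):+0/OO/X./../OX/XX
[OO/X./.X/OX/X.] O move#2: (1,1):-1/OO/XO/.X/OX/X.*, (2,0):-1/OO/X./OX/OX/X., (4,1):-1/OO/X./.X/OX/XO
[OO/XO/.X/OX/X.] X move#3: (2,0):+0/OO/XO/XX/OX/X., (4,1):+1/OO/XO/.X/OX/XX*
[OO/XO/.X/OX/XX] end (terminal -1, O#4); searched OO/X./../OX/X. to 5

X's best at [OO/X./../OX/X.]: (2,1)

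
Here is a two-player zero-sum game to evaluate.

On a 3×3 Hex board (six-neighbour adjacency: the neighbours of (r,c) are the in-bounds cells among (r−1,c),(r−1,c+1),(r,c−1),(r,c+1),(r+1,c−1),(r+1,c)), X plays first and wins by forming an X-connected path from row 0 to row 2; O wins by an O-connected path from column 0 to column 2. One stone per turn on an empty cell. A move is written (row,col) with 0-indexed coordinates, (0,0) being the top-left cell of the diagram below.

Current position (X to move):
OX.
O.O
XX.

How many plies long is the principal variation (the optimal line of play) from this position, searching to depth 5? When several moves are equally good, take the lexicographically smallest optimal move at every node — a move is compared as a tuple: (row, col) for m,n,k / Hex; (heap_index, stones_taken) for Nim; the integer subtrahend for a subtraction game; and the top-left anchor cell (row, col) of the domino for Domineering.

ply 1, X at OX./O.O/XX. | (0,2)=-1→OXX/O.O/XX.; (1,1)=+1→OX./OXO/XX.*; (2,2)=-1→OX./O.O/XXX
ply 2: OX./OXO/XX. is terminal -1 (O); from OX./O.O/XX. depth 5

PV length from [OX./O.O/XX.]: 1 ply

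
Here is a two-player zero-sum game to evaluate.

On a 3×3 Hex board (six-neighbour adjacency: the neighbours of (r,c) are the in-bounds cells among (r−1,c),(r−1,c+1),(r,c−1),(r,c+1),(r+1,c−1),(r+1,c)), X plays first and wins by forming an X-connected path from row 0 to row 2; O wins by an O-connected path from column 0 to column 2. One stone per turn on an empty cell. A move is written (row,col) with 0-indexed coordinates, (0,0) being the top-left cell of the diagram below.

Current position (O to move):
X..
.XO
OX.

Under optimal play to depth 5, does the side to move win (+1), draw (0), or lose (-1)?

ply 1, O at X../.XO/OX. | (0,1)=-1→XO./.XO/OX.*; (0,2)=-1→X.O/.XO/OX.; (1,0)=-1→X../OXO/OX.; (2,2)=-1→X../.XO/OXO
ply 2, X at XO./.XO/OX. | (0,2)=+1→XOX/.XO/OX.*; (1,0)=+1→XO./XXO/OX.; (2,2)=+1→XO./.XO/OXX
ply 3: XOX/.XO/OX. is terminal -1 (O); from X../.XO/OX. depth 5

value(X../.XO/OX., O) = -1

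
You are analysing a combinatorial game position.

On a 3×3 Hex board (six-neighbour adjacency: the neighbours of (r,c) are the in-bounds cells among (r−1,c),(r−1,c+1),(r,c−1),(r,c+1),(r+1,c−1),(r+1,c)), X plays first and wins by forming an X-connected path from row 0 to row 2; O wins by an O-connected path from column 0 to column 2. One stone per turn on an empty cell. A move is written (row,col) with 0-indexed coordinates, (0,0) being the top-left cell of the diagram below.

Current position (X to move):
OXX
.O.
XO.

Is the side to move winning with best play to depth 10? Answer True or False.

ply 1, X at OXX/.O./XO. | (1,0)=+1→OXX/XO./XO.*; (1,2)=+1→OXX/.OX/XO.; (2,2)=+1→OXX/.O./XOX
ply 2: OXX/XO./XO. is terminal -1 (O); from OXX/.O./XO. depth 10

X winning at [OXX/.O./XO.]: True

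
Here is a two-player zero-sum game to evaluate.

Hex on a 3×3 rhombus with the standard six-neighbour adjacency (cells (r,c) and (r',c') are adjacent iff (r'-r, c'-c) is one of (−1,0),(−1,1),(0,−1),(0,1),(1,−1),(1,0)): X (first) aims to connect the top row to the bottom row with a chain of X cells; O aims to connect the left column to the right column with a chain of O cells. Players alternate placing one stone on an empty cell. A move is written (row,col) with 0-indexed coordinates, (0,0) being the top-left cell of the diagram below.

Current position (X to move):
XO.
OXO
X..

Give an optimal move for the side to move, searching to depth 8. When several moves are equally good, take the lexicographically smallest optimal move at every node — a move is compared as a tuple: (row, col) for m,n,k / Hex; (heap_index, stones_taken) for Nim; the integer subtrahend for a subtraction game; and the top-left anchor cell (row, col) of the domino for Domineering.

X's best at [XO./OXO/X..]: (0,2)

[XO./OXO/X..] X move#1: (0,2):+1/XOX/OXO/X..*, (2,1):-1/XO./OXO/XX., (2,2):-1/XO./OXO/X.X
[XOX/OXO/X..] end (terminal -1, O#2); searched XO./OXO/X.. to 8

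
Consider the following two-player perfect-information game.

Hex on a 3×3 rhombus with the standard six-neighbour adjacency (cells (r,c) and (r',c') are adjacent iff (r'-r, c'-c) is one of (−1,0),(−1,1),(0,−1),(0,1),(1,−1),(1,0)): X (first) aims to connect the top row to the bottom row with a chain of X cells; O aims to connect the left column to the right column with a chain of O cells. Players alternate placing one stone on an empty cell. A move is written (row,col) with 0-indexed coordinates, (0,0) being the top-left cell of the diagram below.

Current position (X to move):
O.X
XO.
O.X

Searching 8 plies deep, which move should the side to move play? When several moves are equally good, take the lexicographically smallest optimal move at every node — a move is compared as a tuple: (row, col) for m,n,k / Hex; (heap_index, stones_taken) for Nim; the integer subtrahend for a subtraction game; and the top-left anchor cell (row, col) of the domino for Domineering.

X's best at [O.X/XO./O.X]: (1,2)

p1 X@[O.X/XO./O.X]: (0,1)[OXX/XO./O.X]-1 (1,2)[O.X/XOX/O.X]+1* (2,1)[O.X/XO./OXX]-1
p2 O@[O.X/XOX/O.X] terminal -1; root [O.X/XO./O.X] d8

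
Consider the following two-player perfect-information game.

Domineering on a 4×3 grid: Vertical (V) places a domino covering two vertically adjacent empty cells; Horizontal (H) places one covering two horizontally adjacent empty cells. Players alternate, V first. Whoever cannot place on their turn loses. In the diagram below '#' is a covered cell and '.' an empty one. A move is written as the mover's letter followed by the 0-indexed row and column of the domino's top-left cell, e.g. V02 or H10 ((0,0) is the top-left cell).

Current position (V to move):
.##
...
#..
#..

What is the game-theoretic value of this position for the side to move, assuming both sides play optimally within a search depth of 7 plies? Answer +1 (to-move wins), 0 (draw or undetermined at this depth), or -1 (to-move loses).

p1 V@[.##/.../#../#..]: V00[###/#../#../#..]-1 V11[.##/.#./##./#..]+1* V12[.##/..#/#.#/#..]+1 V21[.##/.../##./##.]+1 V22[.##/.../#.#/#.#]+1
p2 H@[.##/.#./##./#..]: H31[.##/.#./##./###]-1*
p3 V@[.##/.#./##./###]: V00[###/##./##./###]+1* V12[.##/.##/###/###]+1
p4 H@[###/##./##./###] terminal -1; root [.##/.../#../#..] d7

value(.##/.../#../#.., V) = +1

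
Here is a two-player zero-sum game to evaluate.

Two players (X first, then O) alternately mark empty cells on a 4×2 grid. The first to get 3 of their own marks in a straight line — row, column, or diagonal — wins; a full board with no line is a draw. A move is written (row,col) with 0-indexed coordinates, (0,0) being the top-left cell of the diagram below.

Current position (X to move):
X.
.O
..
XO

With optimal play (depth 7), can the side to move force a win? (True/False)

[X./.O/../XO] X move#1: (0,1):-1/XX/.O/../XO, (1,0):-1/X./XO/../XO, (2,0):-1/X./.O/X./XO, (2,1):+0/X./.O/.X/XO*
[X./.O/.X/XO] O move#2: (0,1):+0/XO/.O/.X/XO*, (1,0):+0/X./OO/.X/XO, (2,0):+0/X./.O/OX/XO
[XO/.O/.X/XO] X move#3: (1,0):+0/XO/XO/.X/XO*, (2,0):+0/XO/.O/XX/XO
[XO/XO/.X/XO] O move#4: (2,0):+0/XO/XO/OX/XO*
[XO/XO/OX/XO] end (terminal +0, X#5); searched X./.O/../XO to 7

X winning at [X./.O/../XO]: False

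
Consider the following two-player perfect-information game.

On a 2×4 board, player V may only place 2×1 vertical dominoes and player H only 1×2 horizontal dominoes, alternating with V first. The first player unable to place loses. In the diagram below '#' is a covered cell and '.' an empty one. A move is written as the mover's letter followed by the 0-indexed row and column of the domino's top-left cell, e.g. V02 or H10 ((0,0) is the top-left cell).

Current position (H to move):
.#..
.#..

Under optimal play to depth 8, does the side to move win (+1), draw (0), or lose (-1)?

p1 H@[.#../.#..]: H02[.###/.#..]+1* H12[.#../.###]+1
p2 V@[.###/.#..]: V00[####/##..]-1*
p3 H@[####/##..]: H12[####/####]+1*
p4 V@[####/####] terminal -1; root [.#../.#..] d8

value(.#../.#.., H) = +1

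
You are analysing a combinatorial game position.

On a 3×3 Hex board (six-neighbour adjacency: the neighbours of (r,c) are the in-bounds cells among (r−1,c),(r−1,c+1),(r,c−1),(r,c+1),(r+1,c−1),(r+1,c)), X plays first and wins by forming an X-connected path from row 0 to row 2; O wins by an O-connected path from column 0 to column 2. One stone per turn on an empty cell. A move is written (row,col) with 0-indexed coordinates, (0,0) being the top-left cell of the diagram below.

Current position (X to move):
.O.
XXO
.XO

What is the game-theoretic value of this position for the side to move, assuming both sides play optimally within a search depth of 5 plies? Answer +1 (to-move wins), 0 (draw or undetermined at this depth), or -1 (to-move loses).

ply 1, X at .O./XXO/.XO | (0,0)=+1→XO./XXO/.XO*; (0,2)=+1→.OX/XXO/.XO; (2,0)=+1→.O./XXO/XXO
ply 2: XO./XXO/.XO is terminal -1 (O); from .O./XXO/.XO depth 5

value(.O./XXO/.XO, X) = +1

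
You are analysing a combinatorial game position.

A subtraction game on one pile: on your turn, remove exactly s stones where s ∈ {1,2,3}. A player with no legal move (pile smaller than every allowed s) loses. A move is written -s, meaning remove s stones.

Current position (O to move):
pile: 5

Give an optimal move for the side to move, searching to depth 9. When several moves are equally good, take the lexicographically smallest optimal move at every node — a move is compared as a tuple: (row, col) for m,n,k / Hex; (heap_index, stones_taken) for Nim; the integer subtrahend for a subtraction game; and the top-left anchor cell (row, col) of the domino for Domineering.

O's best at [5]: -1

p1 O@[5]: -1[4]+1* -2[3]-1 -3[2]-1
p2 X@[4]: -1[3]-1* -2[2]-1 -3[1]-1
p3 O@[3]: -1[2]-1 -2[1]-1 -3[0]+1*
p4 X@[0] terminal -1; root [5] d9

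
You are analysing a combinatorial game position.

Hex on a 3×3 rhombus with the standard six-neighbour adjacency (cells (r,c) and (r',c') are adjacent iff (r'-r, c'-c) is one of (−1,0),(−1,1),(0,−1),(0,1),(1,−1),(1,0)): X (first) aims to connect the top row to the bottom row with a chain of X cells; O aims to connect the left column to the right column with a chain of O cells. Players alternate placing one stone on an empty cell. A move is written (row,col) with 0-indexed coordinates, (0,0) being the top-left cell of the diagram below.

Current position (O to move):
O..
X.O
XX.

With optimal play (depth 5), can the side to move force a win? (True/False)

[O../X.O/XX.] O move#1: (0,1):+1/OO./X.O/XX.*, (0,2):-1/O.O/X.O/XX., (1,1):-1/O../XOO/XX., (2,2):-1/O../X.O/XXO
[OO./X.O/XX.] X move#2: (0,2):-1/OOX/X.O/XX.*, (1,1):-1/OO./XXO/XX., (2,2):-1/OO./X.O/XXX
[OOX/X.O/XX.] O move#3: (1,1):+1/OOX/XOO/XX.*, (2,2):-1/OOX/X.O/XXO
[OOX/XOO/XX.] end (terminal -1, X#4); searched O../X.O/XX. to 5

O winning at [O../X.O/XX.]: True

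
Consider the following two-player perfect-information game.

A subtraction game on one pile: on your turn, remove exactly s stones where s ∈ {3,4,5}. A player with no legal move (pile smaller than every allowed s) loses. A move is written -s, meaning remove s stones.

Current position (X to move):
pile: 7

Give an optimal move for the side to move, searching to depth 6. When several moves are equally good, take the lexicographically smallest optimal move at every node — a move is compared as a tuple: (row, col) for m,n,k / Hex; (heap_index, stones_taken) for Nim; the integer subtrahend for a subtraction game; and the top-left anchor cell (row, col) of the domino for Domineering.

X's best at [7]: -5

[7] X move#1: -3:-1/4, -4:-1/3, -5:+1/2*
[2] end (terminal -1, O#2); searched 7 to 6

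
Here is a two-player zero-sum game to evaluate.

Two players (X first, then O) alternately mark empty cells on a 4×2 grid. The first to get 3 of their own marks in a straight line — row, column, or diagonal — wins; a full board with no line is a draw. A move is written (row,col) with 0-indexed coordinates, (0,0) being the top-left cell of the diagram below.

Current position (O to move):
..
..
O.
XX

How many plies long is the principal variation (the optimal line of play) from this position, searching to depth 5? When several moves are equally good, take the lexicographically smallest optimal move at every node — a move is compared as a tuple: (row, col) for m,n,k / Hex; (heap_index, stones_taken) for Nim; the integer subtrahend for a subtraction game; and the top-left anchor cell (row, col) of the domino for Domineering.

[../../O./XX] O move#1: (0,0):+0/O./../O./XX*, (0,1):+0/.O/../O./XX, (1,0):+0/../O./O./XX, (1,1):+0/../.O/O./XX, (2,1):+0/../../OO/XX
[O./../O./XX] X move#2: (0,1):-1/OX/../O./XX, (1,0):+0/O./X./O./XX*, (1,1):-1/O./.X/O./XX, (2,1):-1/O./../OX/XX
[O./X./O./XX] O move#3: (0,1):+0/OO/X./O./XX*, (1,1):+0/O./XO/O./XX, (2,1):+0/O./X./OO/XX
[OO/X./O./XX] X move#4: (1,1):+0/OO/XX/O./XX*, (2,1):+0/OO/X./OX/XX
[OO/XX/O./XX] O move#5: (2,1):+0/OO/XX/OO/XX*
[OO/XX/OO/XX] end (terminal +0, X#6); searched ../../O./XX to 5

PV length from [../../O./XX]: 5 plies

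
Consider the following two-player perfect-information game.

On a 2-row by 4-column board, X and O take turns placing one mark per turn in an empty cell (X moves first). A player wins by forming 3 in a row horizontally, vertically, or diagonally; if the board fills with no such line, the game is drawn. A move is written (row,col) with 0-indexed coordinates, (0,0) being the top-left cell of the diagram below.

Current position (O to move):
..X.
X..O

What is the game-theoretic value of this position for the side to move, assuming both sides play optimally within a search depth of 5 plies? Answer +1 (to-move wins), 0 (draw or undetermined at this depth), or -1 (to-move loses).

value(..X./X..O, O) = 0

ply 1, O at ..X./X..O | (0,0)=+0→O.X./X..O*; (0,1)=+0→.OX./X..O; (0,3)=+0→..XO/X..O; (1,1)=+0→..X./XO.O; (1,2)=+0→..X./X.OO
ply 2, X at O.X./X..O | (0,1)=+0→OXX./X..O*; (0,3)=+0→O.XX/X..O; (1,1)=+0→O.X./XX.O; (1,2)=+0→O.X./X.XO
ply 3, O at OXX./X..O | (0,3)=+0→OXXO/X..O*; (1,1)=-1→OXX./XO.O; (1,2)=-1→OXX./X.OO
ply 4, X at OXXO/X..O | (1,1)=+0→OXXO/XX.O*; (1,2)=+0→OXXO/X.XO
ply 5, O at OXXO/XX.O | (1,2)=+0→OXXO/XXOO*
ply 6: OXXO/XXOO is terminal +0 (X); from ..X./X..O depth 5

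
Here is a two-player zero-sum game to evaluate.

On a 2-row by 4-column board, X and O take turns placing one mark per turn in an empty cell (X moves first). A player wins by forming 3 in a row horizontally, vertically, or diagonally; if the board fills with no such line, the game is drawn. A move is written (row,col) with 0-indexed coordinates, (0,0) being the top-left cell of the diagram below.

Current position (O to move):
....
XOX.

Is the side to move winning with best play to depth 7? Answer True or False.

ply 1, O at ..../XOX. | (0,0)=+0→O.../XOX.*; (0,1)=+0→.O../XOX.; (0,2)=+0→..O./XOX.; (0,3)=+0→...O/XOX.; (1,3)=+0→..../XOXO
ply 2, X at O.../XOX. | (0,1)=+0→OX../XOX.*; (0,2)=+0→O.X./XOX.; (0,3)=+0→O..X/XOX.; (1,3)=+0→O.../XOXX
ply 3, O at OX../XOX. | (0,2)=+0→OXO./XOX.*; (0,3)=+0→OX.O/XOX.; (1,3)=+0→OX../XOXO
ply 4, X at OXO./XOX. | (0,3)=+0→OXOX/XOX.*; (1,3)=+0→OXO./XOXX
ply 5, O at OXOX/XOX. | (1,3)=+0→OXOX/XOXO*
ply 6: OXOX/XOXO is terminal +0 (X); from ..../XOX. depth 7

O winning at [..../XOX.]: False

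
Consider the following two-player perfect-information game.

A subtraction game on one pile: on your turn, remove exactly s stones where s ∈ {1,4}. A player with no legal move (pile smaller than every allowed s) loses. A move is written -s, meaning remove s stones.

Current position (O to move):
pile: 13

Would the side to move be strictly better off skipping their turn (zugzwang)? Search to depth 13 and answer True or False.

p1 O@[13]: -1[12]+1* -4[9]-1
p2 X@[12]: -1[11]-1* -4[8]-1
p3 O@[11]: -1[10]+1* -4[7]+1
p4 X@[10]: -1[9]-1* -4[6]-1
p5 O@[9]: -1[8]-1 -4[5]+1*
p6 X@[5]: -1[4]-1* -4[1]-1
p7 O@[4]: -1[3]-1 -4[0]+1*
p8 X@[0] terminal -1; root [13] d13
if O skipped the turn, X would face:
~ p1 X@[13]: -1[12]+1* -4[9]-1
~ p2 O@[12]: -1[11]-1* -4[8]-1
~ p3 X@[11]: -1[10]+1* -4[7]+1
~ p4 O@[10]: -1[9]-1* -4[6]-1
~ p5 X@[9]: -1[8]-1 -4[5]+1*
~ p6 O@[5]: -1[4]-1* -4[1]-1
~ p7 X@[4]: -1[3]-1 -4[0]+1*
~ p8 O@[0] terminal -1; root [13] d13
compare (O): move=+1 vs pass=-1

zugzwang(13, O) = False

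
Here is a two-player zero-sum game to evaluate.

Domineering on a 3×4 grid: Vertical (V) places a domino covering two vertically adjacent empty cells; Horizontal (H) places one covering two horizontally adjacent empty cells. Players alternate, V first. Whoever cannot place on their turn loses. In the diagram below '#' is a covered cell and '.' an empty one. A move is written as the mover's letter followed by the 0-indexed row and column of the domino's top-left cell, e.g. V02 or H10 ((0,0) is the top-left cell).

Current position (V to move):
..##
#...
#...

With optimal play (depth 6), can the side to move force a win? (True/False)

ply 1, V at ..##/#.../#... | V01=-1→.###/##../#...; V11=-1→..##/##../##..; V12=+1→..##/#.#./#.#.*; V13=-1→..##/#..#/#..#
ply 2, H at ..##/#.#./#.#. | H00=-1→####/#.#./#.#.*
ply 3, V at ####/#.#./#.#. | V11=+1→####/###./###.*; V13=+1→####/#.##/#.##
ply 4: ####/###./###. is terminal -1 (H); from ..##/#.../#... depth 6

V winning at [..##/#.../#...]: True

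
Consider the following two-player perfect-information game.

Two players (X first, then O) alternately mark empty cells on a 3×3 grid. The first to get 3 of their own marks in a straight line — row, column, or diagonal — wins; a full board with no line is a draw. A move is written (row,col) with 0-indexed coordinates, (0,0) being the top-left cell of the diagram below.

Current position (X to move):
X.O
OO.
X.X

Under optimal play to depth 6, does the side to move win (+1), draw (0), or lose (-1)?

value(X.O/OO./X.X, X) = +1

p1 X@[X.O/OO./X.X]: (0,1)[XXO/OO./X.X]-1 (1,2)[X.O/OOX/X.X]+0 (2,1)[X.O/OO./XXX]+1*
p2 O@[X.O/OO./XXX] terminal -1; root [X.O/OO./X.X] d6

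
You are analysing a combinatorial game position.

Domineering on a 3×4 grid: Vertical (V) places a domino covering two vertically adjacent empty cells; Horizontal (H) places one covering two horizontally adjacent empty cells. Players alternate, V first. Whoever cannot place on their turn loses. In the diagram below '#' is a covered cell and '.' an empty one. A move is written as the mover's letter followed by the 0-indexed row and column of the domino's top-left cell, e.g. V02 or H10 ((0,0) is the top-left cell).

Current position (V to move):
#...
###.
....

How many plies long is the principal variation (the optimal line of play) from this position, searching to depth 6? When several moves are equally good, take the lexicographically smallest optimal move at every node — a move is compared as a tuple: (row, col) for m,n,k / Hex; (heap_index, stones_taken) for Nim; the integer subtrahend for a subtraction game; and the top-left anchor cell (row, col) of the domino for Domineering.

[#.../###./....] V move#1: V03:-1/#..#/####/....*, V13:-1/#.../####/...#
[#..#/####/....] H move#2: H01:+1/####/####/....*, H20:+1/#..#/####/##.., H21:+1/#..#/####/.##., H22:+1/#..#/####/..##
[####/####/....] end (terminal -1, V#3); searched #.../###./.... to 6

PV length from [#.../###./....]: 2 plies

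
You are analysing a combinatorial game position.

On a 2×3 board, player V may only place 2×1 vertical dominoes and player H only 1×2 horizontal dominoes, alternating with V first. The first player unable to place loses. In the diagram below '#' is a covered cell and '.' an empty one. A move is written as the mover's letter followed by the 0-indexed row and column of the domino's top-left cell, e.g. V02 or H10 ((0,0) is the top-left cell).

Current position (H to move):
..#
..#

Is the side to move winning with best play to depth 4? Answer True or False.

H winning at [..#/..#]: True

ply 1, H at ..#/..# | H00=+1→###/..#*; H10=+1→..#/###
ply 2: ###/..# is terminal -1 (V); from ..#/..# depth 4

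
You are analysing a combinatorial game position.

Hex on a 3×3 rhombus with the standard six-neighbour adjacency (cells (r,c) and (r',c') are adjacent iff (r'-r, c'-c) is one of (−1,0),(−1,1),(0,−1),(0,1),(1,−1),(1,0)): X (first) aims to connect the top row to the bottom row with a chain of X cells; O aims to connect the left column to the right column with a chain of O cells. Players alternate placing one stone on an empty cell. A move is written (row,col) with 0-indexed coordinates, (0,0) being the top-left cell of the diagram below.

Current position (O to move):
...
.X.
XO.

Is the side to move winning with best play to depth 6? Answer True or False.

O winning at [.../.X./XO.]: False

ply 1, O at .../.X./XO. | (0,0)=-1→O../.X./XO.*; (0,1)=-1→.O./.X./XO.; (0,2)=-1→..O/.X./XO.; (1,0)=-1→.../OX./XO.; (1,2)=-1→.../.XO/XO.; (2,2)=-1→.../.X./XOO
ply 2, X at O../.X./XO. | (0,1)=+1→OX./.X./XO.*; (0,2)=+1→O.X/.X./XO.; (1,0)=+1→O../XX./XO.; (1,2)=+1→O../.XX/XO.; (2,2)=+1→O../.X./XOX
ply 3: OX./.X./XO. is terminal -1 (O); from .../.X./XO. depth 6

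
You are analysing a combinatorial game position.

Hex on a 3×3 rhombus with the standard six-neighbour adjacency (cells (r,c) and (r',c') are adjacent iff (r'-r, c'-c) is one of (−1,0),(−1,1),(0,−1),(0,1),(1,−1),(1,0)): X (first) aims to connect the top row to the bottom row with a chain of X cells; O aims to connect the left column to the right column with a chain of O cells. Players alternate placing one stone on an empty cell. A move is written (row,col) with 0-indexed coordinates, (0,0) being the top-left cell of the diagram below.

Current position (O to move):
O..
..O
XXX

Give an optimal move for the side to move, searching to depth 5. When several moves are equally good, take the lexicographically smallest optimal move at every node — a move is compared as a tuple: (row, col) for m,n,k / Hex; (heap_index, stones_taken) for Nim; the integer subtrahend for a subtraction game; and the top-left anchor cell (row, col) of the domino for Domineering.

O's best at [O../..O/XXX]: (0,1)

p1 O@[O../..O/XXX]: (0,1)[OO./..O/XXX]+1* (0,2)[O.O/..O/XXX]-1 (1,0)[O../O.O/XXX]-1 (1,1)[O../.OO/XXX]+1
p2 X@[OO./..O/XXX]: (0,2)[OOX/..O/XXX]-1* (1,0)[OO./X.O/XXX]-1 (1,1)[OO./.XO/XXX]-1
p3 O@[OOX/..O/XXX]: (1,0)[OOX/O.O/XXX]-1 (1,1)[OOX/.OO/XXX]+1*
p4 X@[OOX/.OO/XXX] terminal -1; root [O../..O/XXX] d5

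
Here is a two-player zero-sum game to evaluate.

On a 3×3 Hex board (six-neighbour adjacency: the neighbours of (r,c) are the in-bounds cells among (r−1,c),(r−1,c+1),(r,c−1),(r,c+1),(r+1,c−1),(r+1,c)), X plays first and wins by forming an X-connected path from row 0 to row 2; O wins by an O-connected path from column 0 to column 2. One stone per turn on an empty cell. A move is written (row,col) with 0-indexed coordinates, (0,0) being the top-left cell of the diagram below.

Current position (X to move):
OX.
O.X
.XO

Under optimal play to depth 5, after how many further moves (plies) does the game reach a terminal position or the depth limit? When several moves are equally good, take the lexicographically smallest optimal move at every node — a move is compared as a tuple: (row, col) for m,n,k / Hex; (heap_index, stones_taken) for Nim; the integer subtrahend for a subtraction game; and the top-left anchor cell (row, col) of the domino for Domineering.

PV length from [OX./O.X/.XO]: 1 ply

[OX./O.X/.XO] X move#1: (0,2):+1/OXX/O.X/.XO*, (1,1):+1/OX./OXX/.XO, (2,0):+1/OX./O.X/XXO
[OXX/O.X/.XO] end (terminal -1, O#2); searched OX./O.X/.XO to 5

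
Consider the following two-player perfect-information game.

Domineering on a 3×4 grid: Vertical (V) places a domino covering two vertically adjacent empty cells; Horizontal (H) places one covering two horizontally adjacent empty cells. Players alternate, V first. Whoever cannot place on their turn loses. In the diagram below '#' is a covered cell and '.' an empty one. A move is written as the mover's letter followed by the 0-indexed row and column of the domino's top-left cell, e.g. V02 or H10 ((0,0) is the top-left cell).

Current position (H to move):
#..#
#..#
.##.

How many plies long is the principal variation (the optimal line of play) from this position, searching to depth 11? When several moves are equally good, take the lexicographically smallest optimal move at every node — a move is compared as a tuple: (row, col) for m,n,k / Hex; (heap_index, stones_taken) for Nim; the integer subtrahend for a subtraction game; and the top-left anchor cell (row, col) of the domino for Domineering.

[#..#/#..#/.##.] H move#1: H01:+1/####/#..#/.##.*, H11:+1/#..#/####/.##.
[####/#..#/.##.] end (terminal -1, V#2); searched #..#/#..#/.##. to 11

PV length from [#..#/#..#/.##.]: 1 ply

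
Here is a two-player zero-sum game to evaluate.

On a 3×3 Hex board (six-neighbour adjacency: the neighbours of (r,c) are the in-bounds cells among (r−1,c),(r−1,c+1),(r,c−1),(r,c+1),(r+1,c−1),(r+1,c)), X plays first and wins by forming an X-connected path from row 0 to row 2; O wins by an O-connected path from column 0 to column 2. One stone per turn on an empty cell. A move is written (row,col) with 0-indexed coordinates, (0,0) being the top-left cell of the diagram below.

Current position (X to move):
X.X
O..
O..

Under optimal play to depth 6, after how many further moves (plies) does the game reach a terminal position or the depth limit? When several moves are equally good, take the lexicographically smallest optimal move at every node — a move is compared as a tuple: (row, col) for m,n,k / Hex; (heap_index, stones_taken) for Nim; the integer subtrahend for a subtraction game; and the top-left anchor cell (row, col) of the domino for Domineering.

PV length from [X.X/O../O..]: 5 plies

[X.X/O../O..] X move#1: (0,1):-1/XXX/O../O.., (1,1):-1/X.X/OX./O.., (1,2):+1/X.X/O.X/O..*, (2,1):+1/X.X/O../OX., (2,2):-1/X.X/O../O.X
[X.X/O.X/O..] O move#2: (0,1):-1/XOX/O.X/O..*, (1,1):-1/X.X/OOX/O.., (2,1):-1/X.X/O.X/OO., (2,2):-1/X.X/O.X/O.O
[XOX/O.X/O..] X move#3: (1,1):+1/XOX/OXX/O..*, (2,1):+1/XOX/O.X/OX., (2,2):+1/XOX/O.X/O.X
[XOX/OXX/O..] O move#4: (2,1):-1/XOX/OXX/OO.*, (2,2):-1/XOX/OXX/O.O
[XOX/OXX/OO.] X move#5: (2,2):+1/XOX/OXX/OOX*
[XOX/OXX/OOX] end (terminal -1, O#6); searched X.X/O../O.. to 6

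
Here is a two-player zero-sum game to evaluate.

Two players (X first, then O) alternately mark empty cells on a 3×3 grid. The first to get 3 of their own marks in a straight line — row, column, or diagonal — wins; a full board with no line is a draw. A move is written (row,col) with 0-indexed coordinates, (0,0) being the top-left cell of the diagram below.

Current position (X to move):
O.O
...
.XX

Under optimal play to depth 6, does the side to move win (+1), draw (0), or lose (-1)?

[O.O/.../.XX] X move#1: (0,1):+1/OXO/.../.XX*, (1,0):-1/O.O/X../.XX, (1,1):-1/O.O/.X./.XX, (1,2):-1/O.O/..X/.XX, (2,0):+1/O.O/.../XXX
[OXO/.../.XX] O move#2: (1,0):-1/OXO/O../.XX*, (1,1):-1/OXO/.O./.XX, (1,2):-1/OXO/..O/.XX, (2,0):-1/OXO/.../OXX
[OXO/O../.XX] X move#3: (1,1):+1/OXO/OX./.XX*, (1,2):-1/OXO/O.X/.XX, (2,0):+1/OXO/O../XXX
[OXO/OX./.XX] end (terminal -1, O#4); searched O.O/.../.XX to 6

value(O.O/.../.XX, X) = +1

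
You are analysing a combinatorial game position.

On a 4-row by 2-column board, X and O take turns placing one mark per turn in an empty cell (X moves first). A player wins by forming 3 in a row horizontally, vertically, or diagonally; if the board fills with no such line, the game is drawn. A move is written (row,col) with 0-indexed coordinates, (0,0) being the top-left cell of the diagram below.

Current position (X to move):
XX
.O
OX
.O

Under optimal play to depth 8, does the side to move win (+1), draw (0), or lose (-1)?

value(XX/.O/OX/.O, X) = 0

[XX/.O/OX/.O] X move#1: (1,0):+0/XX/XO/OX/.O*, (3,0):+0/XX/.O/OX/XO
[XX/XO/OX/.O] O move#2: (3,0):+0/XX/XO/OX/OO*
[XX/XO/OX/OO] end (terminal +0, X#3); searched XX/.O/OX/.O to 8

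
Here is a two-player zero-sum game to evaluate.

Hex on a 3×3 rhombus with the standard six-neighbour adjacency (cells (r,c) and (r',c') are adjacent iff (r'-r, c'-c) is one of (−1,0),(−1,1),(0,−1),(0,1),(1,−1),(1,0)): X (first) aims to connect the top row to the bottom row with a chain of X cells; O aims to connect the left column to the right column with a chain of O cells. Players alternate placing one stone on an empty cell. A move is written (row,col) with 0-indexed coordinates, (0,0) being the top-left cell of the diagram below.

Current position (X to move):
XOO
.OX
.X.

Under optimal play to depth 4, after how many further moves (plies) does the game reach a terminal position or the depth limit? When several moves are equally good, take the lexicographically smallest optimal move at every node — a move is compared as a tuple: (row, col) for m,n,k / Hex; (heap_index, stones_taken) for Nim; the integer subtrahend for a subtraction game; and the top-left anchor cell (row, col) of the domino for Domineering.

PV length from [XOO/.OX/.X.]: 2 plies

[XOO/.OX/.X.] X move#1: (1,0):-1/XOO/XOX/.X.*, (2,0):-1/XOO/.OX/XX., (2,2):-1/XOO/.OX/.XX
[XOO/XOX/.X.] O move#2: (2,0):+1/XOO/XOX/OX.*, (2,2):-1/XOO/XOX/.XO
[XOO/XOX/OX.] end (terminal -1, X#3); searched XOO/.OX/.X. to 4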